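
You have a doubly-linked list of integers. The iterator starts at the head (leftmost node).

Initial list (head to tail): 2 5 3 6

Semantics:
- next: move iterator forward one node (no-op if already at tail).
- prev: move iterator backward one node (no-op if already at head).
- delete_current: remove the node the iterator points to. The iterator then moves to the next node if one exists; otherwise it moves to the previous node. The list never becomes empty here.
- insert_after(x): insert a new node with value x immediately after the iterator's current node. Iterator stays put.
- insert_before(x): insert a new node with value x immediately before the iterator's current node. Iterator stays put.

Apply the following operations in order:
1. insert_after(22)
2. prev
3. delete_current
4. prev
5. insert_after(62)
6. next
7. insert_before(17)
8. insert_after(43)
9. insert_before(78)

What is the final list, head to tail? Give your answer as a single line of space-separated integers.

After 1 (insert_after(22)): list=[2, 22, 5, 3, 6] cursor@2
After 2 (prev): list=[2, 22, 5, 3, 6] cursor@2
After 3 (delete_current): list=[22, 5, 3, 6] cursor@22
After 4 (prev): list=[22, 5, 3, 6] cursor@22
After 5 (insert_after(62)): list=[22, 62, 5, 3, 6] cursor@22
After 6 (next): list=[22, 62, 5, 3, 6] cursor@62
After 7 (insert_before(17)): list=[22, 17, 62, 5, 3, 6] cursor@62
After 8 (insert_after(43)): list=[22, 17, 62, 43, 5, 3, 6] cursor@62
After 9 (insert_before(78)): list=[22, 17, 78, 62, 43, 5, 3, 6] cursor@62

Answer: 22 17 78 62 43 5 3 6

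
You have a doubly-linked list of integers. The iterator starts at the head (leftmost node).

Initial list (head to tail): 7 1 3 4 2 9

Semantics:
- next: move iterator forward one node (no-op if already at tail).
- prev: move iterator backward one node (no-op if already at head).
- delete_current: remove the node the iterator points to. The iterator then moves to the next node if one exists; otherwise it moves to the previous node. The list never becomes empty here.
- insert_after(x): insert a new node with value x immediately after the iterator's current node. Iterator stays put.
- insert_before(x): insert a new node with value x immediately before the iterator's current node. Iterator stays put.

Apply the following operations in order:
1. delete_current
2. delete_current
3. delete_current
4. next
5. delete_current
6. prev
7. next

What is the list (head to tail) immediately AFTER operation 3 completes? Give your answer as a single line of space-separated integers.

After 1 (delete_current): list=[1, 3, 4, 2, 9] cursor@1
After 2 (delete_current): list=[3, 4, 2, 9] cursor@3
After 3 (delete_current): list=[4, 2, 9] cursor@4

Answer: 4 2 9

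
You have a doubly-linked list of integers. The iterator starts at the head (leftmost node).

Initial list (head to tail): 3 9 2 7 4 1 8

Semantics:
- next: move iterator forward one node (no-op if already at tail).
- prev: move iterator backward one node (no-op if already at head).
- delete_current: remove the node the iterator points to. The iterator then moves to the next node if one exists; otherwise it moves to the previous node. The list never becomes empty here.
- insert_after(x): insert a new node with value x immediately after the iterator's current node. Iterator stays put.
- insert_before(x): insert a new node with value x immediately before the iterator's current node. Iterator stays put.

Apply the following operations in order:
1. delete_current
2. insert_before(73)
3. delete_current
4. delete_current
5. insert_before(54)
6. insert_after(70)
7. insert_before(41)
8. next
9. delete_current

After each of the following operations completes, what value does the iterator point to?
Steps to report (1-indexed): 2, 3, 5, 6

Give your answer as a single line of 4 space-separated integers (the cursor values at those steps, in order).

Answer: 9 2 7 7

Derivation:
After 1 (delete_current): list=[9, 2, 7, 4, 1, 8] cursor@9
After 2 (insert_before(73)): list=[73, 9, 2, 7, 4, 1, 8] cursor@9
After 3 (delete_current): list=[73, 2, 7, 4, 1, 8] cursor@2
After 4 (delete_current): list=[73, 7, 4, 1, 8] cursor@7
After 5 (insert_before(54)): list=[73, 54, 7, 4, 1, 8] cursor@7
After 6 (insert_after(70)): list=[73, 54, 7, 70, 4, 1, 8] cursor@7
After 7 (insert_before(41)): list=[73, 54, 41, 7, 70, 4, 1, 8] cursor@7
After 8 (next): list=[73, 54, 41, 7, 70, 4, 1, 8] cursor@70
After 9 (delete_current): list=[73, 54, 41, 7, 4, 1, 8] cursor@4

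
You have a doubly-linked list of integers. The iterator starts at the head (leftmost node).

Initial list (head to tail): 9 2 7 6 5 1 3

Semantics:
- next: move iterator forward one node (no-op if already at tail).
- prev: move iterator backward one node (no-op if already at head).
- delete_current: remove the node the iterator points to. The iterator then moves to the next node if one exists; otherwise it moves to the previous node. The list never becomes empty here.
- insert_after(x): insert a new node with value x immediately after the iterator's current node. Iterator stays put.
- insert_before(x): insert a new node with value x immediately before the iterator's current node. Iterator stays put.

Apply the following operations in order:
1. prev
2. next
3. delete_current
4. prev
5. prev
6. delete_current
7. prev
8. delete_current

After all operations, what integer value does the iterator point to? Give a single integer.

Answer: 6

Derivation:
After 1 (prev): list=[9, 2, 7, 6, 5, 1, 3] cursor@9
After 2 (next): list=[9, 2, 7, 6, 5, 1, 3] cursor@2
After 3 (delete_current): list=[9, 7, 6, 5, 1, 3] cursor@7
After 4 (prev): list=[9, 7, 6, 5, 1, 3] cursor@9
After 5 (prev): list=[9, 7, 6, 5, 1, 3] cursor@9
After 6 (delete_current): list=[7, 6, 5, 1, 3] cursor@7
After 7 (prev): list=[7, 6, 5, 1, 3] cursor@7
After 8 (delete_current): list=[6, 5, 1, 3] cursor@6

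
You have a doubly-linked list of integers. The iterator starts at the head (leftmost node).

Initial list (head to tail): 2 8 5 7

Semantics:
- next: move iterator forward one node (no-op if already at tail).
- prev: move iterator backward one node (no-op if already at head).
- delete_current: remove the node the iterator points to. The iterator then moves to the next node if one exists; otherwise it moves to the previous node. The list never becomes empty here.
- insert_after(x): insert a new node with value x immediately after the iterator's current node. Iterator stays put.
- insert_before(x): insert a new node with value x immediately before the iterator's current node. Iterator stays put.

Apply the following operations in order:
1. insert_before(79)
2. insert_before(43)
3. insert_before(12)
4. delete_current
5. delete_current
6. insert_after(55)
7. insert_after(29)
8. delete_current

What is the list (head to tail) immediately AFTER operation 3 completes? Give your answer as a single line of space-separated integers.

Answer: 79 43 12 2 8 5 7

Derivation:
After 1 (insert_before(79)): list=[79, 2, 8, 5, 7] cursor@2
After 2 (insert_before(43)): list=[79, 43, 2, 8, 5, 7] cursor@2
After 3 (insert_before(12)): list=[79, 43, 12, 2, 8, 5, 7] cursor@2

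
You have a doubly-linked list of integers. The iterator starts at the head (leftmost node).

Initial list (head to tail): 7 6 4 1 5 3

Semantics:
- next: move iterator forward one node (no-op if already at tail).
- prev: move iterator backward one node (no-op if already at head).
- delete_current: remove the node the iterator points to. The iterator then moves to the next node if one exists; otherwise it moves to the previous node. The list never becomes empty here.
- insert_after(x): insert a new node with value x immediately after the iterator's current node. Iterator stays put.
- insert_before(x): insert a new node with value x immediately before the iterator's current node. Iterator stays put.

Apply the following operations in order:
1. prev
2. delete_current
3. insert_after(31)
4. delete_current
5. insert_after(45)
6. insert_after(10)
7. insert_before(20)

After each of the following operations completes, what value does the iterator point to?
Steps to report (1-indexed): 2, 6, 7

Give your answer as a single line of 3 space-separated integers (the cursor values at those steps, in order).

After 1 (prev): list=[7, 6, 4, 1, 5, 3] cursor@7
After 2 (delete_current): list=[6, 4, 1, 5, 3] cursor@6
After 3 (insert_after(31)): list=[6, 31, 4, 1, 5, 3] cursor@6
After 4 (delete_current): list=[31, 4, 1, 5, 3] cursor@31
After 5 (insert_after(45)): list=[31, 45, 4, 1, 5, 3] cursor@31
After 6 (insert_after(10)): list=[31, 10, 45, 4, 1, 5, 3] cursor@31
After 7 (insert_before(20)): list=[20, 31, 10, 45, 4, 1, 5, 3] cursor@31

Answer: 6 31 31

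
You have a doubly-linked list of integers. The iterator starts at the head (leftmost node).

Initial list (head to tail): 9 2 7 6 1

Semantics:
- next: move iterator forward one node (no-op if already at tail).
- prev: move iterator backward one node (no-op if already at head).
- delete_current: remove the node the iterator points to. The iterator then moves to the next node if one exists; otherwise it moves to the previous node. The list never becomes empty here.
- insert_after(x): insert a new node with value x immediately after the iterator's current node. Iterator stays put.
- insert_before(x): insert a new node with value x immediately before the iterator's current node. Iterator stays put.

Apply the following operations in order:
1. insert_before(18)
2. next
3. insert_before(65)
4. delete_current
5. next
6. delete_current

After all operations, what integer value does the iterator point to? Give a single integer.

Answer: 1

Derivation:
After 1 (insert_before(18)): list=[18, 9, 2, 7, 6, 1] cursor@9
After 2 (next): list=[18, 9, 2, 7, 6, 1] cursor@2
After 3 (insert_before(65)): list=[18, 9, 65, 2, 7, 6, 1] cursor@2
After 4 (delete_current): list=[18, 9, 65, 7, 6, 1] cursor@7
After 5 (next): list=[18, 9, 65, 7, 6, 1] cursor@6
After 6 (delete_current): list=[18, 9, 65, 7, 1] cursor@1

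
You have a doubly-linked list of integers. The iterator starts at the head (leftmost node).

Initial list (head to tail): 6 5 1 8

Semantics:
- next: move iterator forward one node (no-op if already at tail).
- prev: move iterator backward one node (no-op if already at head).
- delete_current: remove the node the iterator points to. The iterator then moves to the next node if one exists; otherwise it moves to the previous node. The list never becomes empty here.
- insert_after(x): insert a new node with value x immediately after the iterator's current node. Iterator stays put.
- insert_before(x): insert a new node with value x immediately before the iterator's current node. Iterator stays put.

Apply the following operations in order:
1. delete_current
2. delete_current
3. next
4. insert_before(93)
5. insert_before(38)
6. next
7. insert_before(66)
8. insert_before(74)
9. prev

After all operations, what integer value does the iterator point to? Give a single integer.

After 1 (delete_current): list=[5, 1, 8] cursor@5
After 2 (delete_current): list=[1, 8] cursor@1
After 3 (next): list=[1, 8] cursor@8
After 4 (insert_before(93)): list=[1, 93, 8] cursor@8
After 5 (insert_before(38)): list=[1, 93, 38, 8] cursor@8
After 6 (next): list=[1, 93, 38, 8] cursor@8
After 7 (insert_before(66)): list=[1, 93, 38, 66, 8] cursor@8
After 8 (insert_before(74)): list=[1, 93, 38, 66, 74, 8] cursor@8
After 9 (prev): list=[1, 93, 38, 66, 74, 8] cursor@74

Answer: 74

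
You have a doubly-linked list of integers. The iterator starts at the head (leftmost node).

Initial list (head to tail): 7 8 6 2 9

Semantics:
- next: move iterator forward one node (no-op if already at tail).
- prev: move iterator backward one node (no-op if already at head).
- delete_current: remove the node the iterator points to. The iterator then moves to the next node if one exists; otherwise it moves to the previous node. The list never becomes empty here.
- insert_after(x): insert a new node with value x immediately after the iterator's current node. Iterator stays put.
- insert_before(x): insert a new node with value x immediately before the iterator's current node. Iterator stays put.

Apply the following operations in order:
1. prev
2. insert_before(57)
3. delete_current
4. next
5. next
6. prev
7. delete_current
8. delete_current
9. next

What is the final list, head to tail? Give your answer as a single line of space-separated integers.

After 1 (prev): list=[7, 8, 6, 2, 9] cursor@7
After 2 (insert_before(57)): list=[57, 7, 8, 6, 2, 9] cursor@7
After 3 (delete_current): list=[57, 8, 6, 2, 9] cursor@8
After 4 (next): list=[57, 8, 6, 2, 9] cursor@6
After 5 (next): list=[57, 8, 6, 2, 9] cursor@2
After 6 (prev): list=[57, 8, 6, 2, 9] cursor@6
After 7 (delete_current): list=[57, 8, 2, 9] cursor@2
After 8 (delete_current): list=[57, 8, 9] cursor@9
After 9 (next): list=[57, 8, 9] cursor@9

Answer: 57 8 9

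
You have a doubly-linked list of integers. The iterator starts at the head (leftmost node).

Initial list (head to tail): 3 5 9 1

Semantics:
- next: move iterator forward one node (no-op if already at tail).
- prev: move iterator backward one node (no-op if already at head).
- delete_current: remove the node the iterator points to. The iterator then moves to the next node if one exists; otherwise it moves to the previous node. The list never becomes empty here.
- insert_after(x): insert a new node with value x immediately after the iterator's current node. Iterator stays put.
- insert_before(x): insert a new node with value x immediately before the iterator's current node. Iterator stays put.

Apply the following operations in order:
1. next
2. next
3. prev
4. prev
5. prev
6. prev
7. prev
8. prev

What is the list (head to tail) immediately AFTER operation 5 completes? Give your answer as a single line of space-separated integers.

Answer: 3 5 9 1

Derivation:
After 1 (next): list=[3, 5, 9, 1] cursor@5
After 2 (next): list=[3, 5, 9, 1] cursor@9
After 3 (prev): list=[3, 5, 9, 1] cursor@5
After 4 (prev): list=[3, 5, 9, 1] cursor@3
After 5 (prev): list=[3, 5, 9, 1] cursor@3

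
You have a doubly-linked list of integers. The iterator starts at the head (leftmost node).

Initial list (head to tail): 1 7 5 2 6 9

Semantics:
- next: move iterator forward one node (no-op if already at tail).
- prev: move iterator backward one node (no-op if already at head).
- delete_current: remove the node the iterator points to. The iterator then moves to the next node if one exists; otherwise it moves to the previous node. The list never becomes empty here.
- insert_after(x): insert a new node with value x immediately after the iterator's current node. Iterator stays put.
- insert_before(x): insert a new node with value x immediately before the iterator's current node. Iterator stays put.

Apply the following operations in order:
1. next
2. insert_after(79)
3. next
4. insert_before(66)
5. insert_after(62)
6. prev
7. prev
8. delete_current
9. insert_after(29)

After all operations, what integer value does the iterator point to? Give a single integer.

Answer: 66

Derivation:
After 1 (next): list=[1, 7, 5, 2, 6, 9] cursor@7
After 2 (insert_after(79)): list=[1, 7, 79, 5, 2, 6, 9] cursor@7
After 3 (next): list=[1, 7, 79, 5, 2, 6, 9] cursor@79
After 4 (insert_before(66)): list=[1, 7, 66, 79, 5, 2, 6, 9] cursor@79
After 5 (insert_after(62)): list=[1, 7, 66, 79, 62, 5, 2, 6, 9] cursor@79
After 6 (prev): list=[1, 7, 66, 79, 62, 5, 2, 6, 9] cursor@66
After 7 (prev): list=[1, 7, 66, 79, 62, 5, 2, 6, 9] cursor@7
After 8 (delete_current): list=[1, 66, 79, 62, 5, 2, 6, 9] cursor@66
After 9 (insert_after(29)): list=[1, 66, 29, 79, 62, 5, 2, 6, 9] cursor@66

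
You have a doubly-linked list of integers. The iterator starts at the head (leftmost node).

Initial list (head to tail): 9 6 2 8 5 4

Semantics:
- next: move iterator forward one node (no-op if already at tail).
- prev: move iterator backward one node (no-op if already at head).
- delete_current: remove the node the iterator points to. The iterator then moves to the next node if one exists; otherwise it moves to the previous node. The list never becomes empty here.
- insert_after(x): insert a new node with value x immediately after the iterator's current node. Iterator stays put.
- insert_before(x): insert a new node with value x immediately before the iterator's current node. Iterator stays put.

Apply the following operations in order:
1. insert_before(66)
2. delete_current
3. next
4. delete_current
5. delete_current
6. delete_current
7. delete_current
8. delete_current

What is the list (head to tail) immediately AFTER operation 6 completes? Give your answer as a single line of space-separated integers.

After 1 (insert_before(66)): list=[66, 9, 6, 2, 8, 5, 4] cursor@9
After 2 (delete_current): list=[66, 6, 2, 8, 5, 4] cursor@6
After 3 (next): list=[66, 6, 2, 8, 5, 4] cursor@2
After 4 (delete_current): list=[66, 6, 8, 5, 4] cursor@8
After 5 (delete_current): list=[66, 6, 5, 4] cursor@5
After 6 (delete_current): list=[66, 6, 4] cursor@4

Answer: 66 6 4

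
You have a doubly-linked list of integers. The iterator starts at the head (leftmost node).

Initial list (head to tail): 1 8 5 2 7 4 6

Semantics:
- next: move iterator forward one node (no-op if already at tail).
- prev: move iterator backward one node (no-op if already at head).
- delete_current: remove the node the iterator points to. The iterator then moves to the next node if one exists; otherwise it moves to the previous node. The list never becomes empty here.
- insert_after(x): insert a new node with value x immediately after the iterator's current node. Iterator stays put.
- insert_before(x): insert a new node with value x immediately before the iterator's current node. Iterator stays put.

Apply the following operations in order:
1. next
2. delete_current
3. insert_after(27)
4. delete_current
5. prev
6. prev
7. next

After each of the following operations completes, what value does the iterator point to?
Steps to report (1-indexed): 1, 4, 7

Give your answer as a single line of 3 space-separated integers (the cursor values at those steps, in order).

After 1 (next): list=[1, 8, 5, 2, 7, 4, 6] cursor@8
After 2 (delete_current): list=[1, 5, 2, 7, 4, 6] cursor@5
After 3 (insert_after(27)): list=[1, 5, 27, 2, 7, 4, 6] cursor@5
After 4 (delete_current): list=[1, 27, 2, 7, 4, 6] cursor@27
After 5 (prev): list=[1, 27, 2, 7, 4, 6] cursor@1
After 6 (prev): list=[1, 27, 2, 7, 4, 6] cursor@1
After 7 (next): list=[1, 27, 2, 7, 4, 6] cursor@27

Answer: 8 27 27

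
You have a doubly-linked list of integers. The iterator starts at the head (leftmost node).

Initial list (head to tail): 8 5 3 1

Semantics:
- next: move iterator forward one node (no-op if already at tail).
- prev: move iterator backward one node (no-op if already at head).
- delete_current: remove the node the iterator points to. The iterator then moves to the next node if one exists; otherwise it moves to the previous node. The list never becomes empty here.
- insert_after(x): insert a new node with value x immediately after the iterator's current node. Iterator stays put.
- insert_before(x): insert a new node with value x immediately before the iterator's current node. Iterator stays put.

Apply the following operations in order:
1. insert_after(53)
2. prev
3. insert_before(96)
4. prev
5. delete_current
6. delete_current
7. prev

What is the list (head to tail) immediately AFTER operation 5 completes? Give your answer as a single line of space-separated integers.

After 1 (insert_after(53)): list=[8, 53, 5, 3, 1] cursor@8
After 2 (prev): list=[8, 53, 5, 3, 1] cursor@8
After 3 (insert_before(96)): list=[96, 8, 53, 5, 3, 1] cursor@8
After 4 (prev): list=[96, 8, 53, 5, 3, 1] cursor@96
After 5 (delete_current): list=[8, 53, 5, 3, 1] cursor@8

Answer: 8 53 5 3 1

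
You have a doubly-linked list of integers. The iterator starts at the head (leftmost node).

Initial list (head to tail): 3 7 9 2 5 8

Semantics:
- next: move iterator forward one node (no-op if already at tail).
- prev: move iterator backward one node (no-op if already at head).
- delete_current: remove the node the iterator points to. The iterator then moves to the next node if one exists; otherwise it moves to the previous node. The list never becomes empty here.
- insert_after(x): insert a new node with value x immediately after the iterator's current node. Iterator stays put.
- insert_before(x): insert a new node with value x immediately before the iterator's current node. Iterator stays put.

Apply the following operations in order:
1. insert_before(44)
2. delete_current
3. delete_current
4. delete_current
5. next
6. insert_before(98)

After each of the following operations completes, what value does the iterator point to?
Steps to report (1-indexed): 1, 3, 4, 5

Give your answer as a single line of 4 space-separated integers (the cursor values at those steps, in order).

Answer: 3 9 2 5

Derivation:
After 1 (insert_before(44)): list=[44, 3, 7, 9, 2, 5, 8] cursor@3
After 2 (delete_current): list=[44, 7, 9, 2, 5, 8] cursor@7
After 3 (delete_current): list=[44, 9, 2, 5, 8] cursor@9
After 4 (delete_current): list=[44, 2, 5, 8] cursor@2
After 5 (next): list=[44, 2, 5, 8] cursor@5
After 6 (insert_before(98)): list=[44, 2, 98, 5, 8] cursor@5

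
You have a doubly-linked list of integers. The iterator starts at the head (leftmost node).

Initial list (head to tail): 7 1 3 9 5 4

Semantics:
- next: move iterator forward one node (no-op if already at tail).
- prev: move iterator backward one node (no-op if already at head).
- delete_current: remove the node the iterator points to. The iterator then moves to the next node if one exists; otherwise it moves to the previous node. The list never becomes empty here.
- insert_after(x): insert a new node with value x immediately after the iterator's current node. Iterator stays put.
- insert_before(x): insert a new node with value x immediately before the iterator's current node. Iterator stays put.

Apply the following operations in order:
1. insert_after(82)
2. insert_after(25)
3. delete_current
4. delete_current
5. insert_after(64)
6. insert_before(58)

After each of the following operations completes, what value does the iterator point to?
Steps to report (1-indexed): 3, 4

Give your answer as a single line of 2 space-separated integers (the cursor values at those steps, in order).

Answer: 25 82

Derivation:
After 1 (insert_after(82)): list=[7, 82, 1, 3, 9, 5, 4] cursor@7
After 2 (insert_after(25)): list=[7, 25, 82, 1, 3, 9, 5, 4] cursor@7
After 3 (delete_current): list=[25, 82, 1, 3, 9, 5, 4] cursor@25
After 4 (delete_current): list=[82, 1, 3, 9, 5, 4] cursor@82
After 5 (insert_after(64)): list=[82, 64, 1, 3, 9, 5, 4] cursor@82
After 6 (insert_before(58)): list=[58, 82, 64, 1, 3, 9, 5, 4] cursor@82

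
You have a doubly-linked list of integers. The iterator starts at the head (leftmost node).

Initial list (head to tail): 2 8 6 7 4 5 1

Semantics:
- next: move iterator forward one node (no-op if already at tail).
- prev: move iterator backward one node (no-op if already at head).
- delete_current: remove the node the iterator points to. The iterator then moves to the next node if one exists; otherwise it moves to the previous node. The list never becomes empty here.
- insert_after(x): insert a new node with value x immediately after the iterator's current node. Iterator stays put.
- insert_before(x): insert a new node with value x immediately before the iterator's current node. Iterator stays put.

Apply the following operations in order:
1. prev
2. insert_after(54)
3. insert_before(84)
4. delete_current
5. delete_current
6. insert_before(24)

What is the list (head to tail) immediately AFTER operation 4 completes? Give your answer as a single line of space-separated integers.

Answer: 84 54 8 6 7 4 5 1

Derivation:
After 1 (prev): list=[2, 8, 6, 7, 4, 5, 1] cursor@2
After 2 (insert_after(54)): list=[2, 54, 8, 6, 7, 4, 5, 1] cursor@2
After 3 (insert_before(84)): list=[84, 2, 54, 8, 6, 7, 4, 5, 1] cursor@2
After 4 (delete_current): list=[84, 54, 8, 6, 7, 4, 5, 1] cursor@54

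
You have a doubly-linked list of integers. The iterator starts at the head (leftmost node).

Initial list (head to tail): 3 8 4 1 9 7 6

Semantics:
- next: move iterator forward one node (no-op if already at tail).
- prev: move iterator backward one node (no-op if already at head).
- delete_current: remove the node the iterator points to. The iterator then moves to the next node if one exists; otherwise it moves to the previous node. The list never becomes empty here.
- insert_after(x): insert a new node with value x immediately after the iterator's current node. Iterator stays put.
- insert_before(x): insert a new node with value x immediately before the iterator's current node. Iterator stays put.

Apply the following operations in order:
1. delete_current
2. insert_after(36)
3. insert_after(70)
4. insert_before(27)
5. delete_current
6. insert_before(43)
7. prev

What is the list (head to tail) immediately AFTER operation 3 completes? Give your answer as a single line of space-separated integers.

After 1 (delete_current): list=[8, 4, 1, 9, 7, 6] cursor@8
After 2 (insert_after(36)): list=[8, 36, 4, 1, 9, 7, 6] cursor@8
After 3 (insert_after(70)): list=[8, 70, 36, 4, 1, 9, 7, 6] cursor@8

Answer: 8 70 36 4 1 9 7 6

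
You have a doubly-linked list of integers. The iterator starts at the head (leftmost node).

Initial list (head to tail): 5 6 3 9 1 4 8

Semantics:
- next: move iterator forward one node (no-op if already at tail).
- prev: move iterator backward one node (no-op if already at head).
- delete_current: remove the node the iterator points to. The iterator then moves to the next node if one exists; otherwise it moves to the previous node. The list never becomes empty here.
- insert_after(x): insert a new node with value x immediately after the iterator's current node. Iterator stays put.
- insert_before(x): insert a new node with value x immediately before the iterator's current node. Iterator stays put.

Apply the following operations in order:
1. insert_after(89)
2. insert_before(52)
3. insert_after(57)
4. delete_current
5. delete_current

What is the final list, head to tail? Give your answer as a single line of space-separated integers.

After 1 (insert_after(89)): list=[5, 89, 6, 3, 9, 1, 4, 8] cursor@5
After 2 (insert_before(52)): list=[52, 5, 89, 6, 3, 9, 1, 4, 8] cursor@5
After 3 (insert_after(57)): list=[52, 5, 57, 89, 6, 3, 9, 1, 4, 8] cursor@5
After 4 (delete_current): list=[52, 57, 89, 6, 3, 9, 1, 4, 8] cursor@57
After 5 (delete_current): list=[52, 89, 6, 3, 9, 1, 4, 8] cursor@89

Answer: 52 89 6 3 9 1 4 8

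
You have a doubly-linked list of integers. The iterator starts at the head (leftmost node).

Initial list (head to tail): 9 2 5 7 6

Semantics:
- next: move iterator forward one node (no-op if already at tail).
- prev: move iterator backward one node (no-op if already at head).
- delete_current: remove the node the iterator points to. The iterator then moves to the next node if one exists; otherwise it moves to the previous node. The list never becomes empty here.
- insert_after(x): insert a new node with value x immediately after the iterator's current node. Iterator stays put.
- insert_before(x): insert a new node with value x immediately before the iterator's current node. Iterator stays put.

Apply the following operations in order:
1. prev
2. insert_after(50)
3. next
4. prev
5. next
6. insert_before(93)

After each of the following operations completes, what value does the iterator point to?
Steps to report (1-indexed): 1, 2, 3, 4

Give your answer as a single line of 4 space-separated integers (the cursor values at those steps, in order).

Answer: 9 9 50 9

Derivation:
After 1 (prev): list=[9, 2, 5, 7, 6] cursor@9
After 2 (insert_after(50)): list=[9, 50, 2, 5, 7, 6] cursor@9
After 3 (next): list=[9, 50, 2, 5, 7, 6] cursor@50
After 4 (prev): list=[9, 50, 2, 5, 7, 6] cursor@9
After 5 (next): list=[9, 50, 2, 5, 7, 6] cursor@50
After 6 (insert_before(93)): list=[9, 93, 50, 2, 5, 7, 6] cursor@50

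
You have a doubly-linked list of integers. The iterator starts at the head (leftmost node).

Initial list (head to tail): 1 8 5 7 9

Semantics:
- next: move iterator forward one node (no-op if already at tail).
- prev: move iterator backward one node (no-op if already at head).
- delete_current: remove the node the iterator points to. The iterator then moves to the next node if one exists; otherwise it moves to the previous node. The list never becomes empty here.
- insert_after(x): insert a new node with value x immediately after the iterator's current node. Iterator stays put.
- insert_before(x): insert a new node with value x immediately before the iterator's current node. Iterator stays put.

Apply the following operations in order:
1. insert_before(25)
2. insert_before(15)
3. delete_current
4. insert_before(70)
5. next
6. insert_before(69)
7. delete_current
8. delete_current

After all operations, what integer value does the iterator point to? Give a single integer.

After 1 (insert_before(25)): list=[25, 1, 8, 5, 7, 9] cursor@1
After 2 (insert_before(15)): list=[25, 15, 1, 8, 5, 7, 9] cursor@1
After 3 (delete_current): list=[25, 15, 8, 5, 7, 9] cursor@8
After 4 (insert_before(70)): list=[25, 15, 70, 8, 5, 7, 9] cursor@8
After 5 (next): list=[25, 15, 70, 8, 5, 7, 9] cursor@5
After 6 (insert_before(69)): list=[25, 15, 70, 8, 69, 5, 7, 9] cursor@5
After 7 (delete_current): list=[25, 15, 70, 8, 69, 7, 9] cursor@7
After 8 (delete_current): list=[25, 15, 70, 8, 69, 9] cursor@9

Answer: 9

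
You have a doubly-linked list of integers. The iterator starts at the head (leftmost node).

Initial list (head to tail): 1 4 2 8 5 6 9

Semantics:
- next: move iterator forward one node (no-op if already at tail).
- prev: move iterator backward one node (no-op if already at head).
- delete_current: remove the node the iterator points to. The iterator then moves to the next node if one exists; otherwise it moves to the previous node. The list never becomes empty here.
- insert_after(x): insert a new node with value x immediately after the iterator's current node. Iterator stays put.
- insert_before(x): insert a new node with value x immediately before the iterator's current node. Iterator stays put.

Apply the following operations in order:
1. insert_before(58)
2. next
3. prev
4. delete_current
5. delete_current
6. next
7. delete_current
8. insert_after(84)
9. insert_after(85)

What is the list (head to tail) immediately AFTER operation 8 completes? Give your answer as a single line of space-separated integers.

Answer: 58 2 5 84 6 9

Derivation:
After 1 (insert_before(58)): list=[58, 1, 4, 2, 8, 5, 6, 9] cursor@1
After 2 (next): list=[58, 1, 4, 2, 8, 5, 6, 9] cursor@4
After 3 (prev): list=[58, 1, 4, 2, 8, 5, 6, 9] cursor@1
After 4 (delete_current): list=[58, 4, 2, 8, 5, 6, 9] cursor@4
After 5 (delete_current): list=[58, 2, 8, 5, 6, 9] cursor@2
After 6 (next): list=[58, 2, 8, 5, 6, 9] cursor@8
After 7 (delete_current): list=[58, 2, 5, 6, 9] cursor@5
After 8 (insert_after(84)): list=[58, 2, 5, 84, 6, 9] cursor@5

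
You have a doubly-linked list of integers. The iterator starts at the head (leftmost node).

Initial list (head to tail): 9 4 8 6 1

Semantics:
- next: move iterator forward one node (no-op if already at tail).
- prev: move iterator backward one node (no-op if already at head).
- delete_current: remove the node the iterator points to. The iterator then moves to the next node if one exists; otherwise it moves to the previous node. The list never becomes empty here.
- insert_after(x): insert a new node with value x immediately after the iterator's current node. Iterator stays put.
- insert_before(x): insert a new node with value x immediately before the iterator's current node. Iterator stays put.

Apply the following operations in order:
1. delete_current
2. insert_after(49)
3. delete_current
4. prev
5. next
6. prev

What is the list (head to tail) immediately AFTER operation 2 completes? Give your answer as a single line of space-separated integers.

After 1 (delete_current): list=[4, 8, 6, 1] cursor@4
After 2 (insert_after(49)): list=[4, 49, 8, 6, 1] cursor@4

Answer: 4 49 8 6 1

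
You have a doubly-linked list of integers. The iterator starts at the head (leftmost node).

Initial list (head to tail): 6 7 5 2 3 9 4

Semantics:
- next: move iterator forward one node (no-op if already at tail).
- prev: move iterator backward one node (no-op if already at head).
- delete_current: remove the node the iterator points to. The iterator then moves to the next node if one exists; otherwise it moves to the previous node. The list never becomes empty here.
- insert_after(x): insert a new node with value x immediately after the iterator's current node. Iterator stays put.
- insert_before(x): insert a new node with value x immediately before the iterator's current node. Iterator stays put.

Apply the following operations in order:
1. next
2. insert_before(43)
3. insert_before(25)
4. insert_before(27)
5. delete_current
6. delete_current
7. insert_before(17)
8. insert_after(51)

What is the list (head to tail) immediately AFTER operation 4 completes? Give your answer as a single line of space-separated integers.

Answer: 6 43 25 27 7 5 2 3 9 4

Derivation:
After 1 (next): list=[6, 7, 5, 2, 3, 9, 4] cursor@7
After 2 (insert_before(43)): list=[6, 43, 7, 5, 2, 3, 9, 4] cursor@7
After 3 (insert_before(25)): list=[6, 43, 25, 7, 5, 2, 3, 9, 4] cursor@7
After 4 (insert_before(27)): list=[6, 43, 25, 27, 7, 5, 2, 3, 9, 4] cursor@7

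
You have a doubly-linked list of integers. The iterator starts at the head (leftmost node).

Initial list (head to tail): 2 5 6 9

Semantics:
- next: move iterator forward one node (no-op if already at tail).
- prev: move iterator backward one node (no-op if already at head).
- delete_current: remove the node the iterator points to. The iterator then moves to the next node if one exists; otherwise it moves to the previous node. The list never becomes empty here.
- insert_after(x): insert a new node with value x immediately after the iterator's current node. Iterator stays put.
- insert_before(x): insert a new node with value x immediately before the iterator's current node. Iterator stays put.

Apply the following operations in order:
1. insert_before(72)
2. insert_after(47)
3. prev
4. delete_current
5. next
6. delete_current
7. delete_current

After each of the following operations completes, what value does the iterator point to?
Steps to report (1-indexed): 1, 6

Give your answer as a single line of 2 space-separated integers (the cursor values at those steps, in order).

After 1 (insert_before(72)): list=[72, 2, 5, 6, 9] cursor@2
After 2 (insert_after(47)): list=[72, 2, 47, 5, 6, 9] cursor@2
After 3 (prev): list=[72, 2, 47, 5, 6, 9] cursor@72
After 4 (delete_current): list=[2, 47, 5, 6, 9] cursor@2
After 5 (next): list=[2, 47, 5, 6, 9] cursor@47
After 6 (delete_current): list=[2, 5, 6, 9] cursor@5
After 7 (delete_current): list=[2, 6, 9] cursor@6

Answer: 2 5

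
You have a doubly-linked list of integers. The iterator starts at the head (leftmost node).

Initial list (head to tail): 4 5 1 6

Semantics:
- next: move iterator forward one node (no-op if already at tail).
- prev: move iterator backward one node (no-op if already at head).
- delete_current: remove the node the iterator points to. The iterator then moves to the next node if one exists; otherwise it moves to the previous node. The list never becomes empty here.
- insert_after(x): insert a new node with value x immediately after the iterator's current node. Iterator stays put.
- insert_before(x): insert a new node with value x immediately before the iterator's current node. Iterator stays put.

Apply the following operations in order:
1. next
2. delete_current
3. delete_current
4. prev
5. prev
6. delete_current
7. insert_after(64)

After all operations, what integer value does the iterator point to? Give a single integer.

After 1 (next): list=[4, 5, 1, 6] cursor@5
After 2 (delete_current): list=[4, 1, 6] cursor@1
After 3 (delete_current): list=[4, 6] cursor@6
After 4 (prev): list=[4, 6] cursor@4
After 5 (prev): list=[4, 6] cursor@4
After 6 (delete_current): list=[6] cursor@6
After 7 (insert_after(64)): list=[6, 64] cursor@6

Answer: 6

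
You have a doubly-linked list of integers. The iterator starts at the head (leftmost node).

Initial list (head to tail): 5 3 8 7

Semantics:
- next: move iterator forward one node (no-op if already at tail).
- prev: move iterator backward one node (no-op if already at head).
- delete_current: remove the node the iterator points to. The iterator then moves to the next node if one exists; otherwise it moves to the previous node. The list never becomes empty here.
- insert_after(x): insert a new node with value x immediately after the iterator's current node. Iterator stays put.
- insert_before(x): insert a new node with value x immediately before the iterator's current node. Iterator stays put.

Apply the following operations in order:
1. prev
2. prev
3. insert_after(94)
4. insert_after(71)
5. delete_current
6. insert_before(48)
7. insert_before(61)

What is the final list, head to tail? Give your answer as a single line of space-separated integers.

Answer: 48 61 71 94 3 8 7

Derivation:
After 1 (prev): list=[5, 3, 8, 7] cursor@5
After 2 (prev): list=[5, 3, 8, 7] cursor@5
After 3 (insert_after(94)): list=[5, 94, 3, 8, 7] cursor@5
After 4 (insert_after(71)): list=[5, 71, 94, 3, 8, 7] cursor@5
After 5 (delete_current): list=[71, 94, 3, 8, 7] cursor@71
After 6 (insert_before(48)): list=[48, 71, 94, 3, 8, 7] cursor@71
After 7 (insert_before(61)): list=[48, 61, 71, 94, 3, 8, 7] cursor@71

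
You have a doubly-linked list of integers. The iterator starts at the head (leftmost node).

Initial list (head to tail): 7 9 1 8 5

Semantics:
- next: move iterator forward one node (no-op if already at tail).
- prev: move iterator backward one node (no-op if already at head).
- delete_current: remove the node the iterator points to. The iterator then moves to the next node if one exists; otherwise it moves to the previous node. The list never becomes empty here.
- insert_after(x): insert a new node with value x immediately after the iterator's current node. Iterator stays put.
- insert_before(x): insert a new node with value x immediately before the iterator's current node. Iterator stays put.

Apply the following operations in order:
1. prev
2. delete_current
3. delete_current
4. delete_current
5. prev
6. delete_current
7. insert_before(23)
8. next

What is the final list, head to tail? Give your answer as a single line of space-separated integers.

After 1 (prev): list=[7, 9, 1, 8, 5] cursor@7
After 2 (delete_current): list=[9, 1, 8, 5] cursor@9
After 3 (delete_current): list=[1, 8, 5] cursor@1
After 4 (delete_current): list=[8, 5] cursor@8
After 5 (prev): list=[8, 5] cursor@8
After 6 (delete_current): list=[5] cursor@5
After 7 (insert_before(23)): list=[23, 5] cursor@5
After 8 (next): list=[23, 5] cursor@5

Answer: 23 5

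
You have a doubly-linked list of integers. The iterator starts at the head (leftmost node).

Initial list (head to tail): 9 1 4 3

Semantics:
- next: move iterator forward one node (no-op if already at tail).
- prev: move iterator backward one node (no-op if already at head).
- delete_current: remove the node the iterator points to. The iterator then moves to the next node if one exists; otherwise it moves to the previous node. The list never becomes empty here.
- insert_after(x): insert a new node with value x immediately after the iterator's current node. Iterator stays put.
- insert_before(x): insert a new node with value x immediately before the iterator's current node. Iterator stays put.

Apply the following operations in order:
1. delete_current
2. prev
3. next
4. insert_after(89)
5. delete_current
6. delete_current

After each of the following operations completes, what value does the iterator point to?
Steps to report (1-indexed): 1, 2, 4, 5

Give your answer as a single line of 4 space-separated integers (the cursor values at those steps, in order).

After 1 (delete_current): list=[1, 4, 3] cursor@1
After 2 (prev): list=[1, 4, 3] cursor@1
After 3 (next): list=[1, 4, 3] cursor@4
After 4 (insert_after(89)): list=[1, 4, 89, 3] cursor@4
After 5 (delete_current): list=[1, 89, 3] cursor@89
After 6 (delete_current): list=[1, 3] cursor@3

Answer: 1 1 4 89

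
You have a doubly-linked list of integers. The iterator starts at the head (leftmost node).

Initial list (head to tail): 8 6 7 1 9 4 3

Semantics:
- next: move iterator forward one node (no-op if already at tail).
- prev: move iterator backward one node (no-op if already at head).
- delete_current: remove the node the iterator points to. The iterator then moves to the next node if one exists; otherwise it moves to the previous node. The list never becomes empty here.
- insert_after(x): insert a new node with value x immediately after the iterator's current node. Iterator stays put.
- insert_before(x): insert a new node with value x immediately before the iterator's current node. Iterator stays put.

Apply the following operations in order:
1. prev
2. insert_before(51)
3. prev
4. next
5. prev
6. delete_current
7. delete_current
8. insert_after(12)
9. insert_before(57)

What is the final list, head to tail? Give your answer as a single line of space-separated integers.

Answer: 57 6 12 7 1 9 4 3

Derivation:
After 1 (prev): list=[8, 6, 7, 1, 9, 4, 3] cursor@8
After 2 (insert_before(51)): list=[51, 8, 6, 7, 1, 9, 4, 3] cursor@8
After 3 (prev): list=[51, 8, 6, 7, 1, 9, 4, 3] cursor@51
After 4 (next): list=[51, 8, 6, 7, 1, 9, 4, 3] cursor@8
After 5 (prev): list=[51, 8, 6, 7, 1, 9, 4, 3] cursor@51
After 6 (delete_current): list=[8, 6, 7, 1, 9, 4, 3] cursor@8
After 7 (delete_current): list=[6, 7, 1, 9, 4, 3] cursor@6
After 8 (insert_after(12)): list=[6, 12, 7, 1, 9, 4, 3] cursor@6
After 9 (insert_before(57)): list=[57, 6, 12, 7, 1, 9, 4, 3] cursor@6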